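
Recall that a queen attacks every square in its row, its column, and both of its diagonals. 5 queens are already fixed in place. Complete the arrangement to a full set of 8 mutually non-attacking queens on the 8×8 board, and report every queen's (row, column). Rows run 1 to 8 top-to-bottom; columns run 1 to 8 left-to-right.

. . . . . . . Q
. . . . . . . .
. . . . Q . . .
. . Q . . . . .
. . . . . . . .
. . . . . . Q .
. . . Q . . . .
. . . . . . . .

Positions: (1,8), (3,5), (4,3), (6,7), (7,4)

Row 2: attacked by (1,8)→{7,8}; (3,5)→{4,5,6}; (4,3)→{1,3,5}; (6,7)→{3,7}; (7,4)→{4}. Safe: 2. Place at column 2.
Row 5: attacked by (1,8)→{4,8}; (2,2)→{2,5}; (3,5)→{3,5,7}; (4,3)→{2,3,4}; (6,7)→{6,7,8}; (7,4)→{2,4,6}. Safe: 1. Place at column 1.
Row 8: attacked by (1,8)→{1,8}; (2,2)→{2,8}; (3,5)→{5}; (4,3)→{3,7}; (5,1)→{1,4}; (6,7)→{5,7}; (7,4)→{3,4,5}. Safe: 6. Place at column 6.
Columns [8, 2, 5, 3, 1, 7, 4, 6], r−c [-7, 0, -2, 1, 4, -1, 3, 2], r+c [9, 4, 8, 7, 6, 13, 11, 14] are all distinct, so no two queens attack.

(1,8) (2,2) (3,5) (4,3) (5,1) (6,7) (7,4) (8,6)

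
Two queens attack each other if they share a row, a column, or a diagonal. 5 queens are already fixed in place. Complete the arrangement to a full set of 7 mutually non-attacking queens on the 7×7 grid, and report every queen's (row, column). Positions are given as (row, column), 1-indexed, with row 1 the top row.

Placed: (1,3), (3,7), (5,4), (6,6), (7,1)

(1,3) (2,5) (3,7) (4,2) (5,4) (6,6) (7,1)

Row 2: attacked by (1,3)→{2,3,4}; (3,7)→{6,7}; (5,4)→{1,4,7}; (6,6)→{2,6}; (7,1)→{1,6}. Safe: 5. Place at column 5.
Row 4: attacked by (1,3)→{3,6}; (2,5)→{3,5,7}; (3,7)→{6,7}; (5,4)→{3,4,5}; (6,6)→{4,6}; (7,1)→{1,4}. Safe: 2. Place at column 2.
Columns [3, 5, 7, 2, 4, 6, 1], r−c [-2, -3, -4, 2, 1, 0, 6], r+c [4, 7, 10, 6, 9, 12, 8] are all distinct, so no two queens attack.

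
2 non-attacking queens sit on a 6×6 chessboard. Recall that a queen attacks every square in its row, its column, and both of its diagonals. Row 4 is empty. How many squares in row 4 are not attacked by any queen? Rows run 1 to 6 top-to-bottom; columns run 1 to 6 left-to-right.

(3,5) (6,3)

1

(3,5) attacks row 4 at column 5 and diagonals 4, 6.
(6,3) attacks row 4 at column 3 and diagonals 1, 5.
Attacked columns: {1, 3, 4, 5, 6}. Safe: {2}.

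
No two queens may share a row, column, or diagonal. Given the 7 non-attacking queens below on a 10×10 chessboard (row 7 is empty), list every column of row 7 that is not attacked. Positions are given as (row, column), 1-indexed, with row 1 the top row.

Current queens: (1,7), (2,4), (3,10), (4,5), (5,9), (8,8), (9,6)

(1,7) attacks row 7 at column 7 and diagonals 1.
(2,4) attacks row 7 at column 4 and diagonals 9.
(3,10) attacks row 7 at column 10 and diagonals 6.
(4,5) attacks row 7 at column 5 and diagonals 2, 8.
(5,9) attacks row 7 at column 9 and diagonals 7.
(8,8) attacks row 7 at column 8 and diagonals 7, 9.
(9,6) attacks row 7 at column 6 and diagonals 4, 8.
Attacked columns: {1, 2, 4, 5, 6, 7, 8, 9, 10}. Safe: {3}.

columns 3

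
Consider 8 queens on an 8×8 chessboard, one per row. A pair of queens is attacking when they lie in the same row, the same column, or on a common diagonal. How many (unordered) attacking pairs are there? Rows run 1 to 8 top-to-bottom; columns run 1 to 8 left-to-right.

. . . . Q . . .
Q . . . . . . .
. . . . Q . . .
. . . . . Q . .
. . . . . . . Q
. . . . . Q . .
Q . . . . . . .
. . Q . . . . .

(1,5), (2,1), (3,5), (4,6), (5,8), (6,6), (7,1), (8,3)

5

Same column: (1,5)–(3,5) (column 5); (2,1)–(7,1) (column 1); (4,6)–(6,6) (column 6).
Same diagonal: (3,5)–(4,6) (|3−4| = |5−6| = 1); (3,5)–(7,1) (|3−7| = |5−1| = 4).
Total attacking pairs: 5.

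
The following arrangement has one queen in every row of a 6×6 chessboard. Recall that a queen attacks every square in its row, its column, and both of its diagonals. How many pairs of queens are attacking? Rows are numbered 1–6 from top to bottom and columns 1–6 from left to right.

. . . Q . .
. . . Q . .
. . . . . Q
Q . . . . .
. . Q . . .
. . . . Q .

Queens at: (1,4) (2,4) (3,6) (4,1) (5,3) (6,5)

3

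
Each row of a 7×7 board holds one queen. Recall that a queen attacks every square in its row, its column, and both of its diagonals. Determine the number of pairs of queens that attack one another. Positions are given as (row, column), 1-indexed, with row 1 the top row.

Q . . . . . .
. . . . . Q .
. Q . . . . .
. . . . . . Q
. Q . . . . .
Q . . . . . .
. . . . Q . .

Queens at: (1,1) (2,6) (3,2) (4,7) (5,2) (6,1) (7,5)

Same column: (1,1)–(6,1) (column 1); (3,2)–(5,2) (column 2).
Same diagonal: (5,2)–(6,1) (|5−6| = |2−1| = 1).
Total attacking pairs: 3.

3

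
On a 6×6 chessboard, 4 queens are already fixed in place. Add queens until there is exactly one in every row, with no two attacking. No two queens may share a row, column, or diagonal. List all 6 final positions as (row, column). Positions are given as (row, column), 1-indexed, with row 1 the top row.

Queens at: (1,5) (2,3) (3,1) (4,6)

Row 5: attacked by (1,5)→{1,5}; (2,3)→{3,6}; (3,1)→{1,3}; (4,6)→{5,6}. Safe: 2, 4. Place at column 4.
Row 6: attacked by (1,5)→{5}; (2,3)→{3}; (3,1)→{1,4}; (4,6)→{4,6}; (5,4)→{3,4,5}. Safe: 2. Place at column 2.
Columns [5, 3, 1, 6, 4, 2], r−c [-4, -1, 2, -2, 1, 4], r+c [6, 5, 4, 10, 9, 8] are all distinct, so no two queens attack.

(1,5) (2,3) (3,1) (4,6) (5,4) (6,2)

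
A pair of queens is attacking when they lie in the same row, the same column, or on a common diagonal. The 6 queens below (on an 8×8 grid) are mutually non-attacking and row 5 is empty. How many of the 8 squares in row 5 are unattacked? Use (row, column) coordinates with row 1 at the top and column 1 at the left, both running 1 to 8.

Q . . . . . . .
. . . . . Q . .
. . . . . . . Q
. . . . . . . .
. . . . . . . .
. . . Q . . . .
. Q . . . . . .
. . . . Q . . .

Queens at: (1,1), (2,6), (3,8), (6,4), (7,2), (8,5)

(1,1) attacks row 5 at column 1 and diagonals 5.
(2,6) attacks row 5 at column 6 and diagonals 3.
(3,8) attacks row 5 at column 8 and diagonals 6.
(6,4) attacks row 5 at column 4 and diagonals 3, 5.
(7,2) attacks row 5 at column 2 and diagonals 4.
(8,5) attacks row 5 at column 5 and diagonals 2, 8.
Attacked columns: {1, 2, 3, 4, 5, 6, 8}. Safe: {7}.

1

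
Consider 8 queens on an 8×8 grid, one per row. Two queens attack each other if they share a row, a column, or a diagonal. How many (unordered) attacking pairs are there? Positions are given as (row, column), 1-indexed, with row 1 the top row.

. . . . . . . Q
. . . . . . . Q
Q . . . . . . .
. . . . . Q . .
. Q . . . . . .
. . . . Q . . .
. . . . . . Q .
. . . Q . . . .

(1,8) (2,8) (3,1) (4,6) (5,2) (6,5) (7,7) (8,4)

Same column: (1,8)–(2,8) (column 8).
Same diagonal: (2,8)–(4,6) (|2−4| = |8−6| = 2).
Total attacking pairs: 2.

2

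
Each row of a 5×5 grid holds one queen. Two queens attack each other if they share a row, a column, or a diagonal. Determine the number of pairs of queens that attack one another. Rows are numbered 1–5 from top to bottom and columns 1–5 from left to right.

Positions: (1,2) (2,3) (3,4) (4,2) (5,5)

4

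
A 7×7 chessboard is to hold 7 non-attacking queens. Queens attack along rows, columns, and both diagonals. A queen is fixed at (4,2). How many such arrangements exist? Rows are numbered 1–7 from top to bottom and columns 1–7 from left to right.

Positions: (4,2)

6

Branch on row 1: col 1 → 1; col 3 → 2; col 4 → 2; col 6 → 0; col 7 → 1.
Sum: 1 + 2 + 2 + 0 + 1 = 6.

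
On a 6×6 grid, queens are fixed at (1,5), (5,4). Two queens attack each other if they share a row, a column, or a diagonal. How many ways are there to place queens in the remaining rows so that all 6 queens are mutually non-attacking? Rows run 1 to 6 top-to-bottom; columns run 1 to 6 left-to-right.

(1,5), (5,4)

1

Branch on row 2: col 2 → 0; col 3 → 1.
Sum: 0 + 1 = 1.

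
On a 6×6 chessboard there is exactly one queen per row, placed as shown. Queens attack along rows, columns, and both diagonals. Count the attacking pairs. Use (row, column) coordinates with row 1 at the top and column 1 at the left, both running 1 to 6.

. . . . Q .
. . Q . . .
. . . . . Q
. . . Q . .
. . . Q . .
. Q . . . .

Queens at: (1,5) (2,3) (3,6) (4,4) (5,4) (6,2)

Same column: (4,4)–(5,4) (column 4).
Same diagonal: (3,6)–(5,4) (|3−5| = |6−4| = 2); (4,4)–(6,2) (|4−6| = |4−2| = 2).
Total attacking pairs: 3.

3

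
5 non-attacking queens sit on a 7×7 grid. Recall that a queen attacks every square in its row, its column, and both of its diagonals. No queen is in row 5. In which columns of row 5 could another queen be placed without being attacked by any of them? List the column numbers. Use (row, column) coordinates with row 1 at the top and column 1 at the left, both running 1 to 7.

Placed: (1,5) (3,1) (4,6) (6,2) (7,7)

columns 4

(1,5) attacks row 5 at column 5 and diagonals 1.
(3,1) attacks row 5 at column 1 and diagonals 3.
(4,6) attacks row 5 at column 6 and diagonals 5, 7.
(6,2) attacks row 5 at column 2 and diagonals 1, 3.
(7,7) attacks row 5 at column 7 and diagonals 5.
Attacked columns: {1, 2, 3, 5, 6, 7}. Safe: {4}.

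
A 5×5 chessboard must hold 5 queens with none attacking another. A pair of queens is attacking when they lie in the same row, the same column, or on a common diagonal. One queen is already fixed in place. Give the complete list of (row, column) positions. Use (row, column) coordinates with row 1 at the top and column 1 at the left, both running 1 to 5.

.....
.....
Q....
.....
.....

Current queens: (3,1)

(1,2) (2,4) (3,1) (4,3) (5,5)

Row 1: attacked by (3,1)→{1,3}. Safe: 2, 4, 5. Place at column 2.
Row 2: attacked by (1,2)→{1,2,3}; (3,1)→{1,2}. Safe: 4, 5. Place at column 4.
Row 4: attacked by (1,2)→{2,5}; (2,4)→{2,4}; (3,1)→{1,2}. Safe: 3. Place at column 3.
Row 5: attacked by (1,2)→{2}; (2,4)→{1,4}; (3,1)→{1,3}; (4,3)→{2,3,4}. Safe: 5. Place at column 5.
Columns [2, 4, 1, 3, 5], r−c [-1, -2, 2, 1, 0], r+c [3, 6, 4, 7, 10] are all distinct, so no two queens attack.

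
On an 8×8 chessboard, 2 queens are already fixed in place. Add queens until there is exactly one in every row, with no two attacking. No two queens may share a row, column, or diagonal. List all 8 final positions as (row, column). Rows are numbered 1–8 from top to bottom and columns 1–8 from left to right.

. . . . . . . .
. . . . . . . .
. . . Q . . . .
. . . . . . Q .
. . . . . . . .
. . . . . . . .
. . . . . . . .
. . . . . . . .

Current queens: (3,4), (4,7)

Row 1: attacked by (3,4)→{2,4,6}; (4,7)→{4,7}. Safe: 1, 3, 5, 8. Place at column 3.
Row 2: attacked by (1,3)→{2,3,4}; (3,4)→{3,4,5}; (4,7)→{5,7}. Safe: 1, 6, 8. Place at column 8.
Row 5: attacked by (1,3)→{3,7}; (2,8)→{5,8}; (3,4)→{2,4,6}; (4,7)→{6,7,8}. Safe: 1. Place at column 1.
Row 6: attacked by (1,3)→{3,8}; (2,8)→{4,8}; (3,4)→{1,4,7}; (4,7)→{5,7}; (5,1)→{1,2}. Safe: 6. Place at column 6.
Row 7: attacked by (1,3)→{3}; (2,8)→{3,8}; (3,4)→{4,8}; (4,7)→{4,7}; (5,1)→{1,3}; (6,6)→{5,6,7}. Safe: 2. Place at column 2.
Row 8: attacked by (1,3)→{3}; (2,8)→{2,8}; (3,4)→{4}; (4,7)→{3,7}; (5,1)→{1,4}; (6,6)→{4,6,8}; (7,2)→{1,2,3}. Safe: 5. Place at column 5.
Columns [3, 8, 4, 7, 1, 6, 2, 5], r−c [-2, -6, -1, -3, 4, 0, 5, 3], r+c [4, 10, 7, 11, 6, 12, 9, 13] are all distinct, so no two queens attack.

(1,3) (2,8) (3,4) (4,7) (5,1) (6,6) (7,2) (8,5)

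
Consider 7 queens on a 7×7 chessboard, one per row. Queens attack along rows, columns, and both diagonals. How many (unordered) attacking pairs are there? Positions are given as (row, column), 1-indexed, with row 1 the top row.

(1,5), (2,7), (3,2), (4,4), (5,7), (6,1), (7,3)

Same column: (2,7)–(5,7) (column 7).
Total attacking pairs: 1.

1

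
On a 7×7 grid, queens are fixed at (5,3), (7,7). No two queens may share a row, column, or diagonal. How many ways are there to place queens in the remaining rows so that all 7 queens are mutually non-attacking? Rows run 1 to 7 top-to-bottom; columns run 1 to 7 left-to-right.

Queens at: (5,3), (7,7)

1

Branch on row 1: col 2 → 1; col 4 → 0; col 5 → 0; col 6 → 0.
Sum: 1 + 0 + 0 + 0 = 1.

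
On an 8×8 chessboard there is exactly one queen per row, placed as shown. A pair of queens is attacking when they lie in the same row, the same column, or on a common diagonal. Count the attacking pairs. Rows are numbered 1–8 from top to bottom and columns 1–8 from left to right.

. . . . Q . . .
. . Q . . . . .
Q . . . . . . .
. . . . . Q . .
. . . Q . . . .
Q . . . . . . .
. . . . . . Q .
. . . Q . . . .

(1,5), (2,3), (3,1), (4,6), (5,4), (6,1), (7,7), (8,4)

2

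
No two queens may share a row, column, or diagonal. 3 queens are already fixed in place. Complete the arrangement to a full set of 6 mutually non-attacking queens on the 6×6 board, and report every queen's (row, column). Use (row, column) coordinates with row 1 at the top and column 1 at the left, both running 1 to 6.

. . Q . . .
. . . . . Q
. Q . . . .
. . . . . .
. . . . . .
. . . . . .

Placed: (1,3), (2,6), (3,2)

Row 4: attacked by (1,3)→{3,6}; (2,6)→{4,6}; (3,2)→{1,2,3}. Safe: 5. Place at column 5.
Row 5: attacked by (1,3)→{3}; (2,6)→{3,6}; (3,2)→{2,4}; (4,5)→{4,5,6}. Safe: 1. Place at column 1.
Row 6: attacked by (1,3)→{3}; (2,6)→{2,6}; (3,2)→{2,5}; (4,5)→{3,5}; (5,1)→{1,2}. Safe: 4. Place at column 4.
Columns [3, 6, 2, 5, 1, 4], r−c [-2, -4, 1, -1, 4, 2], r+c [4, 8, 5, 9, 6, 10] are all distinct, so no two queens attack.

(1,3) (2,6) (3,2) (4,5) (5,1) (6,4)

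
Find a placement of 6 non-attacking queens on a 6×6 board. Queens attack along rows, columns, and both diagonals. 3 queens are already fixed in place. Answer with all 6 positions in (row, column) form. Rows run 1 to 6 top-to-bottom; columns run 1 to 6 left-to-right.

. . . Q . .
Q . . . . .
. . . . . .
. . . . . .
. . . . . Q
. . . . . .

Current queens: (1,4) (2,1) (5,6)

Row 3: attacked by (1,4)→{2,4,6}; (2,1)→{1,2}; (5,6)→{4,6}. Safe: 3, 5. Place at column 5.
Row 4: attacked by (1,4)→{1,4}; (2,1)→{1,3}; (3,5)→{4,5,6}; (5,6)→{5,6}. Safe: 2. Place at column 2.
Row 6: attacked by (1,4)→{4}; (2,1)→{1,5}; (3,5)→{2,5}; (4,2)→{2,4}; (5,6)→{5,6}. Safe: 3. Place at column 3.
Columns [4, 1, 5, 2, 6, 3], r−c [-3, 1, -2, 2, -1, 3], r+c [5, 3, 8, 6, 11, 9] are all distinct, so no two queens attack.

(1,4) (2,1) (3,5) (4,2) (5,6) (6,3)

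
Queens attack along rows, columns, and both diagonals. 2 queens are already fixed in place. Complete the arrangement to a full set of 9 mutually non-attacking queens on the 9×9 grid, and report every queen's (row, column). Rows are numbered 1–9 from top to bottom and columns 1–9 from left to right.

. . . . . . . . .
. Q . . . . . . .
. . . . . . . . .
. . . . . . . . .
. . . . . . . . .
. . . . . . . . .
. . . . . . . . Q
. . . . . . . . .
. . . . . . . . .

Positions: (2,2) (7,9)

Row 1: attacked by (2,2)→{1,2,3}; (7,9)→{3,9}. Safe: 4, 5, 6, 7, 8. Place at column 5.
Row 3: attacked by (1,5)→{3,5,7}; (2,2)→{1,2,3}; (7,9)→{5,9}. Safe: 4, 6, 8. Place at column 6.
Row 4: attacked by (1,5)→{2,5,8}; (2,2)→{2,4}; (3,6)→{5,6,7}; (7,9)→{6,9}. Safe: 1, 3. Place at column 1.
Row 5: attacked by (1,5)→{1,5,9}; (2,2)→{2,5}; (3,6)→{4,6,8}; (4,1)→{1,2}; (7,9)→{7,9}. Safe: 3. Place at column 3.
Row 6: attacked by (1,5)→{5}; (2,2)→{2,6}; (3,6)→{3,6,9}; (4,1)→{1,3}; (5,3)→{2,3,4}; (7,9)→{8,9}. Safe: 7. Place at column 7.
Row 8: attacked by (1,5)→{5}; (2,2)→{2,8}; (3,6)→{1,6}; (4,1)→{1,5}; (5,3)→{3,6}; (6,7)→{5,7,9}; (7,9)→{8,9}. Safe: 4. Place at column 4.
Row 9: attacked by (1,5)→{5}; (2,2)→{2,9}; (3,6)→{6}; (4,1)→{1,6}; (5,3)→{3,7}; (6,7)→{4,7}; (7,9)→{7,9}; (8,4)→{3,4,5}. Safe: 8. Place at column 8.
Columns [5, 2, 6, 1, 3, 7, 9, 4, 8], r−c [-4, 0, -3, 3, 2, -1, -2, 4, 1], r+c [6, 4, 9, 5, 8, 13, 16, 12, 17] are all distinct, so no two queens attack.

(1,5) (2,2) (3,6) (4,1) (5,3) (6,7) (7,9) (8,4) (9,8)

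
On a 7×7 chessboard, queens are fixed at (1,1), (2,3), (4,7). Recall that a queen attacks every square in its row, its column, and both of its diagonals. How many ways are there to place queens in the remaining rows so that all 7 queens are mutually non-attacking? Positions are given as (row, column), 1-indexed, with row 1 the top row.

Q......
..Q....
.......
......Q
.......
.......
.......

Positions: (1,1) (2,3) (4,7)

Branch on row 3: col 5 → 1.
Sum: 1 = 1.

1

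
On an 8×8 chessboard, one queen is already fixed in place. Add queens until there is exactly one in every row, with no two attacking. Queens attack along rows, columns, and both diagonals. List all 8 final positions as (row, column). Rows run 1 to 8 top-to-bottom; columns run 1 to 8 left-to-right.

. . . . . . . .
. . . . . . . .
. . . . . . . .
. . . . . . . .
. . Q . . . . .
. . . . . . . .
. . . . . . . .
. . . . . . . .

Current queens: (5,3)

Row 1: attacked by (5,3)→{3,7}. Safe: 1, 2, 4, 5, 6, 8. Place at column 2.
Row 2: attacked by (1,2)→{1,2,3}; (5,3)→{3,6}. Safe: 4, 5, 7, 8. Place at column 8.
Row 3: attacked by (1,2)→{2,4}; (2,8)→{7,8}; (5,3)→{1,3,5}. Safe: 6. Place at column 6.
Row 4: attacked by (1,2)→{2,5}; (2,8)→{6,8}; (3,6)→{5,6,7}; (5,3)→{2,3,4}. Safe: 1. Place at column 1.
Row 6: attacked by (1,2)→{2,7}; (2,8)→{4,8}; (3,6)→{3,6}; (4,1)→{1,3}; (5,3)→{2,3,4}. Safe: 5. Place at column 5.
Row 7: attacked by (1,2)→{2,8}; (2,8)→{3,8}; (3,6)→{2,6}; (4,1)→{1,4}; (5,3)→{1,3,5}; (6,5)→{4,5,6}. Safe: 7. Place at column 7.
Row 8: attacked by (1,2)→{2}; (2,8)→{2,8}; (3,6)→{1,6}; (4,1)→{1,5}; (5,3)→{3,6}; (6,5)→{3,5,7}; (7,7)→{6,7,8}. Safe: 4. Place at column 4.
Columns [2, 8, 6, 1, 3, 5, 7, 4], r−c [-1, -6, -3, 3, 2, 1, 0, 4], r+c [3, 10, 9, 5, 8, 11, 14, 12] are all distinct, so no two queens attack.

(1,2) (2,8) (3,6) (4,1) (5,3) (6,5) (7,7) (8,4)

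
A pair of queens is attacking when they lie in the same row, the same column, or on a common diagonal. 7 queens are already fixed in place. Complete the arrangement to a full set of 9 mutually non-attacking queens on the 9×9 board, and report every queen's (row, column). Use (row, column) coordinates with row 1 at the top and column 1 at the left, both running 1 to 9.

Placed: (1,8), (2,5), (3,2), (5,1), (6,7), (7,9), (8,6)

Row 4: attacked by (1,8)→{5,8}; (2,5)→{3,5,7}; (3,2)→{1,2,3}; (5,1)→{1,2}; (6,7)→{5,7,9}; (7,9)→{6,9}; (8,6)→{2,6}. Safe: 4. Place at column 4.
Row 9: attacked by (1,8)→{8}; (2,5)→{5}; (3,2)→{2,8}; (4,4)→{4,9}; (5,1)→{1,5}; (6,7)→{4,7}; (7,9)→{7,9}; (8,6)→{5,6,7}. Safe: 3. Place at column 3.
Columns [8, 5, 2, 4, 1, 7, 9, 6, 3], r−c [-7, -3, 1, 0, 4, -1, -2, 2, 6], r+c [9, 7, 5, 8, 6, 13, 16, 14, 12] are all distinct, so no two queens attack.

(1,8) (2,5) (3,2) (4,4) (5,1) (6,7) (7,9) (8,6) (9,3)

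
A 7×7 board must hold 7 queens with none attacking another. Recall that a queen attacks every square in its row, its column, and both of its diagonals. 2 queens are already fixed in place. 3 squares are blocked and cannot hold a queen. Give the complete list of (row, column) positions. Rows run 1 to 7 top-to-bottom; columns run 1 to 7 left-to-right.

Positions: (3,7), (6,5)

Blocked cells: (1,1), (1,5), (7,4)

Row 1: attacked by (3,7)→{5,7}; (6,5)→{5}. Blocked: 1,5. Safe: 2, 3, 4, 6. Place at column 6.
Row 2: attacked by (1,6)→{5,6,7}; (3,7)→{6,7}; (6,5)→{1,5}. Safe: 2, 3, 4. Place at column 3.
Row 4: attacked by (1,6)→{3,6}; (2,3)→{1,3,5}; (3,7)→{6,7}; (6,5)→{3,5,7}. Safe: 2, 4. Place at column 4.
Row 5: attacked by (1,6)→{2,6}; (2,3)→{3,6}; (3,7)→{5,7}; (4,4)→{3,4,5}; (6,5)→{4,5,6}. Safe: 1. Place at column 1.
Row 7: attacked by (1,6)→{6}; (2,3)→{3}; (3,7)→{3,7}; (4,4)→{1,4,7}; (5,1)→{1,3}; (6,5)→{4,5,6}. Blocked: 4. Safe: 2. Place at column 2.
Columns [6, 3, 7, 4, 1, 5, 2], r−c [-5, -1, -4, 0, 4, 1, 5], r+c [7, 5, 10, 8, 6, 11, 9] are all distinct, so no two queens attack.

(1,6) (2,3) (3,7) (4,4) (5,1) (6,5) (7,2)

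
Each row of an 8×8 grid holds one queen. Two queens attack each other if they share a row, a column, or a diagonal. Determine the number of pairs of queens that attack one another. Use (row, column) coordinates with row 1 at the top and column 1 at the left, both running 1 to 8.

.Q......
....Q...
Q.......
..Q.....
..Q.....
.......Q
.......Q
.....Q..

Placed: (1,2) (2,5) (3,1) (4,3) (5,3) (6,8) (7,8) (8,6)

Same column: (4,3)–(5,3) (column 3); (6,8)–(7,8) (column 8).
Same diagonal: (1,2)–(7,8) (|1−7| = |2−8| = 6); (2,5)–(4,3) (|2−4| = |5−3| = 2); (3,1)–(5,3) (|3−5| = |1−3| = 2); (3,1)–(8,6) (|3−8| = |1−6| = 5); (5,3)–(8,6) (|5−8| = |3−6| = 3); (6,8)–(8,6) (|6−8| = |8−6| = 2).
Total attacking pairs: 8.

8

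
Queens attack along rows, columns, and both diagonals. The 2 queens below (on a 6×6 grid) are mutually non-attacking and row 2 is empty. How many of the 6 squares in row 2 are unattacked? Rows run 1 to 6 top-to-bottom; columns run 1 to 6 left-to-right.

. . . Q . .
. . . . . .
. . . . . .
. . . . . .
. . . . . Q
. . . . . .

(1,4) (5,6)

(1,4) attacks row 2 at column 4 and diagonals 3, 5.
(5,6) attacks row 2 at column 6 and diagonals 3.
Attacked columns: {3, 4, 5, 6}. Safe: {1, 2}.

2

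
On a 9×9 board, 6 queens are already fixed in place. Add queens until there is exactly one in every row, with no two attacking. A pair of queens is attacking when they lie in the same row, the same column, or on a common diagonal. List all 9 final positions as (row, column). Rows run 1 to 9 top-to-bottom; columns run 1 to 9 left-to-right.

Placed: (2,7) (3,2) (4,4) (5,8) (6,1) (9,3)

Row 1: attacked by (2,7)→{6,7,8}; (3,2)→{2,4}; (4,4)→{1,4,7}; (5,8)→{4,8}; (6,1)→{1,6}; (9,3)→{3}. Safe: 5, 9. Place at column 5.
Row 7: attacked by (1,5)→{5}; (2,7)→{2,7}; (3,2)→{2,6}; (4,4)→{1,4,7}; (5,8)→{6,8}; (6,1)→{1,2}; (9,3)→{1,3,5}. Safe: 9. Place at column 9.
Row 8: attacked by (1,5)→{5}; (2,7)→{1,7}; (3,2)→{2,7}; (4,4)→{4,8}; (5,8)→{5,8}; (6,1)→{1,3}; (7,9)→{8,9}; (9,3)→{2,3,4}. Safe: 6. Place at column 6.
Columns [5, 7, 2, 4, 8, 1, 9, 6, 3], r−c [-4, -5, 1, 0, -3, 5, -2, 2, 6], r+c [6, 9, 5, 8, 13, 7, 16, 14, 12] are all distinct, so no two queens attack.

(1,5) (2,7) (3,2) (4,4) (5,8) (6,1) (7,9) (8,6) (9,3)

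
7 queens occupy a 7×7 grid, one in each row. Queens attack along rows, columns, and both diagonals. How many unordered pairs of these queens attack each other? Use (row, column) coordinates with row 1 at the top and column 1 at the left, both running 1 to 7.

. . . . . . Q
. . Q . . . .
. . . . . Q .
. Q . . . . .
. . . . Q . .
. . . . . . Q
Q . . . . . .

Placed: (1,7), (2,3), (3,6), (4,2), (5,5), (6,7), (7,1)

Same column: (1,7)–(6,7) (column 7).
Same diagonal: (1,7)–(7,1) (|1−7| = |7−1| = 6); (2,3)–(6,7) (|2−6| = |3−7| = 4).
Total attacking pairs: 3.

3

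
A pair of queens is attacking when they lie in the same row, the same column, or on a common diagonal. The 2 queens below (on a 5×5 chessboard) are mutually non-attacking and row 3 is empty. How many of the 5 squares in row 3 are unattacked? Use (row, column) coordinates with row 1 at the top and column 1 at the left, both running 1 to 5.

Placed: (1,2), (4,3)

2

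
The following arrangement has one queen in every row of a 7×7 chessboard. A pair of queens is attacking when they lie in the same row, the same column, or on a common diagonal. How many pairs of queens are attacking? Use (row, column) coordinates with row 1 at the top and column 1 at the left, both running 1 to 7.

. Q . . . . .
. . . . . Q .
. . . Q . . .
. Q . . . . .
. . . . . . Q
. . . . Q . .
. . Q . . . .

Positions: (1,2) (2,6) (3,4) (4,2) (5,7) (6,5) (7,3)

2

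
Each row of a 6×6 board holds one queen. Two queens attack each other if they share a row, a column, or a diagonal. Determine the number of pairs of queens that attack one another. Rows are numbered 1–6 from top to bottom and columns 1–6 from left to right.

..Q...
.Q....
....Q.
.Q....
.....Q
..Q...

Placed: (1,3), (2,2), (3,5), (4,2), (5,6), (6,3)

4

Same column: (1,3)–(6,3) (column 3); (2,2)–(4,2) (column 2).
Same diagonal: (1,3)–(2,2) (|1−2| = |3−2| = 1); (1,3)–(3,5) (|1−3| = |3−5| = 2).
Total attacking pairs: 4.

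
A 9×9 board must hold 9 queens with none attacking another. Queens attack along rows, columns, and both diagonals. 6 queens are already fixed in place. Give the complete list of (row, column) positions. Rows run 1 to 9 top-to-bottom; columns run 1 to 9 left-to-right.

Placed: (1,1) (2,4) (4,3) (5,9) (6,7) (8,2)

(1,1) (2,4) (3,8) (4,3) (5,9) (6,7) (7,5) (8,2) (9,6)

Row 3: attacked by (1,1)→{1,3}; (2,4)→{3,4,5}; (4,3)→{2,3,4}; (5,9)→{7,9}; (6,7)→{4,7}; (8,2)→{2,7}. Safe: 6, 8. Place at column 8.
Row 7: attacked by (1,1)→{1,7}; (2,4)→{4,9}; (3,8)→{4,8}; (4,3)→{3,6}; (5,9)→{7,9}; (6,7)→{6,7,8}; (8,2)→{1,2,3}. Safe: 5. Place at column 5.
Row 9: attacked by (1,1)→{1,9}; (2,4)→{4}; (3,8)→{2,8}; (4,3)→{3,8}; (5,9)→{5,9}; (6,7)→{4,7}; (7,5)→{3,5,7}; (8,2)→{1,2,3}. Safe: 6. Place at column 6.
Columns [1, 4, 8, 3, 9, 7, 5, 2, 6], r−c [0, -2, -5, 1, -4, -1, 2, 6, 3], r+c [2, 6, 11, 7, 14, 13, 12, 10, 15] are all distinct, so no two queens attack.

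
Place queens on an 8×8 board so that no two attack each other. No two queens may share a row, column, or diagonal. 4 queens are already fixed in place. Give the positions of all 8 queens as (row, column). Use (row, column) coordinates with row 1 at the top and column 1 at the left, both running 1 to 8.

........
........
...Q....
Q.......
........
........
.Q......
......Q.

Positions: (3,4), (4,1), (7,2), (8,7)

(1,5) (2,8) (3,4) (4,1) (5,3) (6,6) (7,2) (8,7)

Row 1: attacked by (3,4)→{2,4,6}; (4,1)→{1,4}; (7,2)→{2,8}; (8,7)→{7}. Safe: 3, 5. Place at column 5.
Row 2: attacked by (1,5)→{4,5,6}; (3,4)→{3,4,5}; (4,1)→{1,3}; (7,2)→{2,7}; (8,7)→{1,7}. Safe: 8. Place at column 8.
Row 5: attacked by (1,5)→{1,5}; (2,8)→{5,8}; (3,4)→{2,4,6}; (4,1)→{1,2}; (7,2)→{2,4}; (8,7)→{4,7}. Safe: 3. Place at column 3.
Row 6: attacked by (1,5)→{5}; (2,8)→{4,8}; (3,4)→{1,4,7}; (4,1)→{1,3}; (5,3)→{2,3,4}; (7,2)→{1,2,3}; (8,7)→{5,7}. Safe: 6. Place at column 6.
Columns [5, 8, 4, 1, 3, 6, 2, 7], r−c [-4, -6, -1, 3, 2, 0, 5, 1], r+c [6, 10, 7, 5, 8, 12, 9, 15] are all distinct, so no two queens attack.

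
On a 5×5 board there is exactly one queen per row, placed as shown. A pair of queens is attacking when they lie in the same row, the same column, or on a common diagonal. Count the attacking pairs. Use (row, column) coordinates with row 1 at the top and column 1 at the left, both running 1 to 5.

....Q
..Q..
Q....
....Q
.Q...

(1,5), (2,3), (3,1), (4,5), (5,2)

2

Same column: (1,5)–(4,5) (column 5).
Same diagonal: (2,3)–(4,5) (|2−4| = |3−5| = 2).
Total attacking pairs: 2.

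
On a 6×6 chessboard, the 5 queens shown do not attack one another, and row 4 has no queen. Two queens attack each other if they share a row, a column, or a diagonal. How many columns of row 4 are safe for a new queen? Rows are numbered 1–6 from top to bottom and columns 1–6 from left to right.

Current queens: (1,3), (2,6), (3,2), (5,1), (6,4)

(1,3) attacks row 4 at column 3 and diagonals 6.
(2,6) attacks row 4 at column 6 and diagonals 4.
(3,2) attacks row 4 at column 2 and diagonals 1, 3.
(5,1) attacks row 4 at column 1 and diagonals 2.
(6,4) attacks row 4 at column 4 and diagonals 2, 6.
Attacked columns: {1, 2, 3, 4, 6}. Safe: {5}.

1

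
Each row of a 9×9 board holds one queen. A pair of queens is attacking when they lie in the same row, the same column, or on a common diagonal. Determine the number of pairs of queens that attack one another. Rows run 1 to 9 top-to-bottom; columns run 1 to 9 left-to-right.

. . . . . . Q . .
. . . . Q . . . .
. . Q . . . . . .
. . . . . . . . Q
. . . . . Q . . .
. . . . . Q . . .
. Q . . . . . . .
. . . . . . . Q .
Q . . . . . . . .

Same column: (5,6)–(6,6) (column 6).
Same diagonal: (3,3)–(6,6) (|3−6| = |3−6| = 3); (3,3)–(8,8) (|3−8| = |3−8| = 5); (6,6)–(8,8) (|6−8| = |6−8| = 2).
Total attacking pairs: 4.

4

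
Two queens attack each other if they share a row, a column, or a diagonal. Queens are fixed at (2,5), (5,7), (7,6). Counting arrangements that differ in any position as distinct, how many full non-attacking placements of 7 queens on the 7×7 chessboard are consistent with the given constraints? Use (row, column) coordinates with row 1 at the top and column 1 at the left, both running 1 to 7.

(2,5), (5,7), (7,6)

2

Branch on row 1: col 1 → 0; col 2 → 2.
Sum: 0 + 2 = 2.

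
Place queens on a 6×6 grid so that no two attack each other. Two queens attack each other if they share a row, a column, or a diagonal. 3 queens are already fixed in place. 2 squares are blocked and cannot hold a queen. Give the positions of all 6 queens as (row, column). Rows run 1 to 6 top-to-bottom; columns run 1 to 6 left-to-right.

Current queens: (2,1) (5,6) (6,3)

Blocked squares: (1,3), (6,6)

Row 1: attacked by (2,1)→{1,2}; (5,6)→{2,6}; (6,3)→{3}. Blocked: 3. Safe: 4, 5. Place at column 4.
Row 3: attacked by (1,4)→{2,4,6}; (2,1)→{1,2}; (5,6)→{4,6}; (6,3)→{3,6}. Safe: 5. Place at column 5.
Row 4: attacked by (1,4)→{1,4}; (2,1)→{1,3}; (3,5)→{4,5,6}; (5,6)→{5,6}; (6,3)→{1,3,5}. Safe: 2. Place at column 2.
Columns [4, 1, 5, 2, 6, 3], r−c [-3, 1, -2, 2, -1, 3], r+c [5, 3, 8, 6, 11, 9] are all distinct, so no two queens attack.

(1,4) (2,1) (3,5) (4,2) (5,6) (6,3)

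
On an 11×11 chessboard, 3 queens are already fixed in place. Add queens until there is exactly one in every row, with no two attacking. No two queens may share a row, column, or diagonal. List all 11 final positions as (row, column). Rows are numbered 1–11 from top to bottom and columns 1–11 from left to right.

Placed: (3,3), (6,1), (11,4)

(1,8) (2,10) (3,3) (4,9) (5,6) (6,1) (7,11) (8,2) (9,5) (10,7) (11,4)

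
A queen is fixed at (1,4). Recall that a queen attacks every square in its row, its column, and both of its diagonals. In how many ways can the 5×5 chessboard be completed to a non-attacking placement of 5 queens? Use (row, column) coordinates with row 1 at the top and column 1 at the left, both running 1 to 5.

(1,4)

2

Branch on row 2: col 1 → 1; col 2 → 1.
Sum: 1 + 1 = 2.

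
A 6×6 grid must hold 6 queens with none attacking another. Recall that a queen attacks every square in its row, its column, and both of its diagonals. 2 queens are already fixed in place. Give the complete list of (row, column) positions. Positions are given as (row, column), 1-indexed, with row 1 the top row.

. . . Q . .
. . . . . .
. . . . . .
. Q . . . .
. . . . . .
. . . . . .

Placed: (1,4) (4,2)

Row 2: attacked by (1,4)→{3,4,5}; (4,2)→{2,4}. Safe: 1, 6. Place at column 1.
Row 3: attacked by (1,4)→{2,4,6}; (2,1)→{1,2}; (4,2)→{1,2,3}. Safe: 5. Place at column 5.
Row 5: attacked by (1,4)→{4}; (2,1)→{1,4}; (3,5)→{3,5}; (4,2)→{1,2,3}. Safe: 6. Place at column 6.
Row 6: attacked by (1,4)→{4}; (2,1)→{1,5}; (3,5)→{2,5}; (4,2)→{2,4}; (5,6)→{5,6}. Safe: 3. Place at column 3.
Columns [4, 1, 5, 2, 6, 3], r−c [-3, 1, -2, 2, -1, 3], r+c [5, 3, 8, 6, 11, 9] are all distinct, so no two queens attack.

(1,4) (2,1) (3,5) (4,2) (5,6) (6,3)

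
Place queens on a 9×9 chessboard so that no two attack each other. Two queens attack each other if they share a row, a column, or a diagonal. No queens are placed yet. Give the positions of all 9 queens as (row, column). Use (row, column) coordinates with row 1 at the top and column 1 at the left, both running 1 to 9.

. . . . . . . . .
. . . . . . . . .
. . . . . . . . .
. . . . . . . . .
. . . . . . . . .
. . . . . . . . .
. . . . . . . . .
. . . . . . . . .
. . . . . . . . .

Row 1: Safe: 1, 2, 3, 4, 5, 6, 7, 8, 9. Place at column 2.
Row 2: attacked by (1,2)→{1,2,3}. Safe: 4, 5, 6, 7, 8, 9. Place at column 4.
Row 3: attacked by (1,2)→{2,4}; (2,4)→{3,4,5}. Safe: 1, 6, 7, 8, 9. Place at column 1.
Row 4: attacked by (1,2)→{2,5}; (2,4)→{2,4,6}; (3,1)→{1,2}. Safe: 3, 7, 8, 9. Place at column 7.
Row 5: attacked by (1,2)→{2,6}; (2,4)→{1,4,7}; (3,1)→{1,3}; (4,7)→{6,7,8}. Safe: 5, 9. Place at column 9.
Row 6: attacked by (1,2)→{2,7}; (2,4)→{4,8}; (3,1)→{1,4}; (4,7)→{5,7,9}; (5,9)→{8,9}. Safe: 3, 6. Place at column 6.
Row 7: attacked by (1,2)→{2,8}; (2,4)→{4,9}; (3,1)→{1,5}; (4,7)→{4,7}; (5,9)→{7,9}; (6,6)→{5,6,7}. Safe: 3. Place at column 3.
Row 8: attacked by (1,2)→{2,9}; (2,4)→{4}; (3,1)→{1,6}; (4,7)→{3,7}; (5,9)→{6,9}; (6,6)→{4,6,8}; (7,3)→{2,3,4}. Safe: 5. Place at column 5.
Row 9: attacked by (1,2)→{2}; (2,4)→{4}; (3,1)→{1,7}; (4,7)→{2,7}; (5,9)→{5,9}; (6,6)→{3,6,9}; (7,3)→{1,3,5}; (8,5)→{4,5,6}. Safe: 8. Place at column 8.
Columns [2, 4, 1, 7, 9, 6, 3, 5, 8], r−c [-1, -2, 2, -3, -4, 0, 4, 3, 1], r+c [3, 6, 4, 11, 14, 12, 10, 13, 17] are all distinct, so no two queens attack.

(1,2) (2,4) (3,1) (4,7) (5,9) (6,6) (7,3) (8,5) (9,8)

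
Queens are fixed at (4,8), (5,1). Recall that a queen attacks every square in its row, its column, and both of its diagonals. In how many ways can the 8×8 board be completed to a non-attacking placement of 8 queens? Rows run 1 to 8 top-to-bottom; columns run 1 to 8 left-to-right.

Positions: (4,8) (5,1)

3

Branch on row 1: col 2 → 1; col 3 → 1; col 4 → 0; col 6 → 1; col 7 → 0.
Sum: 1 + 1 + 0 + 1 + 0 = 3.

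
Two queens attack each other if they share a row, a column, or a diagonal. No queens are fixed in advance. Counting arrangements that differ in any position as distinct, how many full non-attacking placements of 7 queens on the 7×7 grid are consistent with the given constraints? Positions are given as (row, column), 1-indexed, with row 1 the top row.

40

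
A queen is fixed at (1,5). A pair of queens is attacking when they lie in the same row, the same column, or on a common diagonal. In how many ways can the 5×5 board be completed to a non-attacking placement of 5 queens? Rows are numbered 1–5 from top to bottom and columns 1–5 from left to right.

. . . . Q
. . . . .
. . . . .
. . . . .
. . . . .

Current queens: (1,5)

Branch on row 2: col 1 → 0; col 2 → 1; col 3 → 1.
Sum: 0 + 1 + 1 = 2.

2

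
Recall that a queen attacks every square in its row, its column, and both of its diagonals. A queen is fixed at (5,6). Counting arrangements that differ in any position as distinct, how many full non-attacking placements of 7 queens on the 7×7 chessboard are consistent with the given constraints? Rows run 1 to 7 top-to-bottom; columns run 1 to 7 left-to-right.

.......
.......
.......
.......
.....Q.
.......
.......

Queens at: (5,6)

Branch on row 1: col 1 → 1; col 3 → 1; col 4 → 2; col 5 → 1; col 7 → 1.
Sum: 1 + 1 + 2 + 1 + 1 = 6.

6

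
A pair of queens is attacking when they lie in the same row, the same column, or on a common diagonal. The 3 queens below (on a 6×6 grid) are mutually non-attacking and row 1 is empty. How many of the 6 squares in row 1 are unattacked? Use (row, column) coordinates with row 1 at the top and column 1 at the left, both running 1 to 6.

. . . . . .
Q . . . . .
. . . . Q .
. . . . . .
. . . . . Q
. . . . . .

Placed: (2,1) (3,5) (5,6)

1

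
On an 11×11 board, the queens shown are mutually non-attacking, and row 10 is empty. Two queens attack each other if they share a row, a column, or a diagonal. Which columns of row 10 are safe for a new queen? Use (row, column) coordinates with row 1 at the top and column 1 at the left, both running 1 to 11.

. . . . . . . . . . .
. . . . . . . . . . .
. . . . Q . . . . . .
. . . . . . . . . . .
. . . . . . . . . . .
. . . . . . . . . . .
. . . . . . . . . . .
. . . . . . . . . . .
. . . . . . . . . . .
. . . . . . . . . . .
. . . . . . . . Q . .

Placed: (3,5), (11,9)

columns 1, 2, 3, 4, 6, 7, 11

(3,5) attacks row 10 at column 5.
(11,9) attacks row 10 at column 9 and diagonals 8, 10.
Attacked columns: {5, 8, 9, 10}. Safe: {1, 2, 3, 4, 6, 7, 11}.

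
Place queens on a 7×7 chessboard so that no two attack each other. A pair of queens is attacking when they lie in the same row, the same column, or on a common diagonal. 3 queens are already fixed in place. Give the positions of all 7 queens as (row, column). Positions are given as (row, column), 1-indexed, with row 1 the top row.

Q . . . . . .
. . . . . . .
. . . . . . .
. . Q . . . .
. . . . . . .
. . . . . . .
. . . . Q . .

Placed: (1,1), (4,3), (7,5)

(1,1) (2,4) (3,7) (4,3) (5,6) (6,2) (7,5)

Row 2: attacked by (1,1)→{1,2}; (4,3)→{1,3,5}; (7,5)→{5}. Safe: 4, 6, 7. Place at column 4.
Row 3: attacked by (1,1)→{1,3}; (2,4)→{3,4,5}; (4,3)→{2,3,4}; (7,5)→{1,5}. Safe: 6, 7. Place at column 7.
Row 5: attacked by (1,1)→{1,5}; (2,4)→{1,4,7}; (3,7)→{5,7}; (4,3)→{2,3,4}; (7,5)→{3,5,7}. Safe: 6. Place at column 6.
Row 6: attacked by (1,1)→{1,6}; (2,4)→{4}; (3,7)→{4,7}; (4,3)→{1,3,5}; (5,6)→{5,6,7}; (7,5)→{4,5,6}. Safe: 2. Place at column 2.
Columns [1, 4, 7, 3, 6, 2, 5], r−c [0, -2, -4, 1, -1, 4, 2], r+c [2, 6, 10, 7, 11, 8, 12] are all distinct, so no two queens attack.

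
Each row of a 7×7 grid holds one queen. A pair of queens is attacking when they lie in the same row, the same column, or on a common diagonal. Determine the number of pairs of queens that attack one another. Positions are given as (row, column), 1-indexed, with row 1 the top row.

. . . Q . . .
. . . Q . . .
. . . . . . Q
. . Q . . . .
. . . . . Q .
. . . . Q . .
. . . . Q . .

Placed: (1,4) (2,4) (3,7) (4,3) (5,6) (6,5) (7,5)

Same column: (1,4)–(2,4) (column 4); (6,5)–(7,5) (column 5).
Same diagonal: (4,3)–(6,5) (|4−6| = |3−5| = 2); (5,6)–(6,5) (|5−6| = |6−5| = 1).
Total attacking pairs: 4.

4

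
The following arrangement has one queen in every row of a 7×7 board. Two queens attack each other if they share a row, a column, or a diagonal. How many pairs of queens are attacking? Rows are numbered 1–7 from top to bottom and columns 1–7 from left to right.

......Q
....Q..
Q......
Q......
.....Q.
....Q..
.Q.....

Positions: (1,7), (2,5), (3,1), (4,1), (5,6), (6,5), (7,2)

3

Same column: (2,5)–(6,5) (column 5); (3,1)–(4,1) (column 1).
Same diagonal: (5,6)–(6,5) (|5−6| = |6−5| = 1).
Total attacking pairs: 3.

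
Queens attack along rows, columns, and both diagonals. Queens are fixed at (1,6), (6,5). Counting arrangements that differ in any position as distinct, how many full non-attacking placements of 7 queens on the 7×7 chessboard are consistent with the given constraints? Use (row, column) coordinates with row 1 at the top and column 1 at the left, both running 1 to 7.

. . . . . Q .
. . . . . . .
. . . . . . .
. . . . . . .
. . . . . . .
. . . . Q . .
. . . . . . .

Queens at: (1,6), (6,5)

3

Branch on row 2: col 2 → 0; col 3 → 2; col 4 → 1.
Sum: 0 + 2 + 1 = 3.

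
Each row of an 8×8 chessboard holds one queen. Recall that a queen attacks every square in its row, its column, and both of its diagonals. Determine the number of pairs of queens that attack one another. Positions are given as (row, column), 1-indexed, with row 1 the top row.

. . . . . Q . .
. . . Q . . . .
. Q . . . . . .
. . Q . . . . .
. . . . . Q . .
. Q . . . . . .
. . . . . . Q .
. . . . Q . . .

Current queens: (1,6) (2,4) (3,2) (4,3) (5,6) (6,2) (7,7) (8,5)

Same column: (1,6)–(5,6) (column 6); (3,2)–(6,2) (column 2).
Same diagonal: (1,6)–(4,3) (|1−4| = |6−3| = 3); (3,2)–(4,3) (|3−4| = |2−3| = 1).
Total attacking pairs: 4.

4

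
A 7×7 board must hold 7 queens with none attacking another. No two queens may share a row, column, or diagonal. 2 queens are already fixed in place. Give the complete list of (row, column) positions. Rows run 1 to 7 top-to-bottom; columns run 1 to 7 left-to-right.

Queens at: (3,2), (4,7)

Row 1: attacked by (3,2)→{2,4}; (4,7)→{4,7}. Safe: 1, 3, 5, 6. Place at column 6.
Row 2: attacked by (1,6)→{5,6,7}; (3,2)→{1,2,3}; (4,7)→{5,7}. Safe: 4. Place at column 4.
Row 5: attacked by (1,6)→{2,6}; (2,4)→{1,4,7}; (3,2)→{2,4}; (4,7)→{6,7}. Safe: 3, 5. Place at column 5.
Row 6: attacked by (1,6)→{1,6}; (2,4)→{4}; (3,2)→{2,5}; (4,7)→{5,7}; (5,5)→{4,5,6}. Safe: 3. Place at column 3.
Row 7: attacked by (1,6)→{6}; (2,4)→{4}; (3,2)→{2,6}; (4,7)→{4,7}; (5,5)→{3,5,7}; (6,3)→{2,3,4}. Safe: 1. Place at column 1.
Columns [6, 4, 2, 7, 5, 3, 1], r−c [-5, -2, 1, -3, 0, 3, 6], r+c [7, 6, 5, 11, 10, 9, 8] are all distinct, so no two queens attack.

(1,6) (2,4) (3,2) (4,7) (5,5) (6,3) (7,1)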